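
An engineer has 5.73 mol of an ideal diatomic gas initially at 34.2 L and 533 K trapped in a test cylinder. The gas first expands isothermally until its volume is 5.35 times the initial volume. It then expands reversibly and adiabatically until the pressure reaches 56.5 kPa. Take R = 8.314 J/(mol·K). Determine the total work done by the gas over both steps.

57000 J

P₁ = nRT₁/V₁ = 5.73×8.314×533/34.2 = 742 kPa.
Step 1 — Isothermal: T stays 533 K; PV = const ⇒ V₂ = 183 L, P₂ = 139 kPa.
ΔU = 0 (ideal gas, T constant).
W = nRT ln(V₂/V₁) = 5.73×8.314×533×ln(5.35) = 42600 J.
Q = ΔU + W = 42600 J.
State after step 1: P = 139 kPa, V = 183 L, T = 533 K.
Step 2 — Adiabatic: T₂/T₁ = (P₂/P₁)^((γ−1)/γ) ⇒ T₂ = 533×(0.407)^0.286 = 412 K; V₂ = 348 L.
ΔU = nCvΔT = 5.73×20.8×(412−533) = -14400 J.
Q = 0 for an adiabatic process, so W = −ΔU = 14400 J.
Net over both steps: W = 57000 J, Q = 42600 J, ΔU = -14400 J.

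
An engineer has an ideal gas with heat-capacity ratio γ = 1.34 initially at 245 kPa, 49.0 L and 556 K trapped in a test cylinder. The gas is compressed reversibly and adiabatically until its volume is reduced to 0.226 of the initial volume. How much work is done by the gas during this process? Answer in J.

n = P₁V₁/(RT₁) = 245×49.0/(8.314×556) = 2.60 mol.
Adiabatic: TV^(γ−1) = const ⇒ T₂ = 556×(4.42)^0.340 = 922 K; PV^γ = const ⇒ P₂ = 1800 kPa.
ΔU = nCvΔT = 2.60×24.5×(922−556) = 23200 J.
Q = 0 for an adiabatic process, so W = −ΔU = -23200 J.

-23200 J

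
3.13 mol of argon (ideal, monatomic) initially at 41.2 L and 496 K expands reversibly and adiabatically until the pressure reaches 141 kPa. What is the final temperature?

360 K

P₁ = nRT₁/V₁ = 3.13×8.314×496/41.2 = 313 kPa.
Adiabatic: T₂/T₁ = (P₂/P₁)^((γ−1)/γ) ⇒ T₂ = 496×(0.450)^0.400 = 360 K; V₂ = 66.5 L.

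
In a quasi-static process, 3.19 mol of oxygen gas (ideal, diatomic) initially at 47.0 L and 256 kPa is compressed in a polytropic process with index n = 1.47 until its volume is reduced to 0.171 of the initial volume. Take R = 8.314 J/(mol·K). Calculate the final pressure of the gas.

3430 kPa

T₁ = P₁V₁/(nR) = 256×47.0/(3.19×8.314) = 454 K.
Polytropic n=1.47: T₂ = T₁(V₁/V₂)^(n−1) = 454×(5.85)^0.47 = 1040 K; P₂ = P₁(V₁/V₂)^n = 3430 kPa.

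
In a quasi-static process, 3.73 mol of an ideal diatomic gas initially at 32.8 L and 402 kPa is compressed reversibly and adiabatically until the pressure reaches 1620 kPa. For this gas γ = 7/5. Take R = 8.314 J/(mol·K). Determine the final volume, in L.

T₁ = P₁V₁/(nR) = 402×32.8/(3.73×8.314) = 425 K.
Adiabatic: T₂/T₁ = (P₂/P₁)^((γ−1)/γ) ⇒ T₂ = 425×(4.03)^0.286 = 633 K; V₂ = 12.1 L.

12.1 L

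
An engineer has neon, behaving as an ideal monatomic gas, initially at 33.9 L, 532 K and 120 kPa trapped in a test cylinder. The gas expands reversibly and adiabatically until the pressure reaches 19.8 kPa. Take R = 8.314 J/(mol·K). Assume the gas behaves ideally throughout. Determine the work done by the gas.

3130 J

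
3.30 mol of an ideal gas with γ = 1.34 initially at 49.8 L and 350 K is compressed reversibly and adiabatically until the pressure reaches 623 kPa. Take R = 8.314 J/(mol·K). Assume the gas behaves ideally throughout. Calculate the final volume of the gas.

P₁ = nRT₁/V₁ = 3.30×8.314×350/49.8 = 193 kPa.
Adiabatic: T₂/T₁ = (P₂/P₁)^((γ−1)/γ) ⇒ T₂ = 350×(3.23)^0.254 = 471 K; V₂ = 20.8 L.

20.8 L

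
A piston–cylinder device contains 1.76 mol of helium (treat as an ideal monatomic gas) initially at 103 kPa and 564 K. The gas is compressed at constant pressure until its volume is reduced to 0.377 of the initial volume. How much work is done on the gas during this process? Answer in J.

V₁ = nRT₁/P₁ = 1.76×8.314×564/103 = 80.1 L.
Isobaric: P stays 103 kPa; V/T = const ⇒ T₂ = 213 K, V₂ = 30.2 L.
W = PΔV = 103×(30.2−80.1) kPa·L = -5140 J.
Work done on the gas = −W_by = 5140 J.

5140 J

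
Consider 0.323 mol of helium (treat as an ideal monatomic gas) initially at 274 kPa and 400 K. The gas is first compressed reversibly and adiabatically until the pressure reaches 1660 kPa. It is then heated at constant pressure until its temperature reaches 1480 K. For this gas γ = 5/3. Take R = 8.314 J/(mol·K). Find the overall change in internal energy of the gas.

4350 J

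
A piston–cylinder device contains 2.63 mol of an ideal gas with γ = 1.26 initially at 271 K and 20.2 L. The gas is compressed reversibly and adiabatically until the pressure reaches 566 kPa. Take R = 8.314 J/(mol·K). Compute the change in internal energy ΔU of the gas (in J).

3310 J

P₁ = nRT₁/V₁ = 2.63×8.314×271/20.2 = 293 kPa.
Adiabatic: T₂/T₁ = (P₂/P₁)^((γ−1)/γ) ⇒ T₂ = 271×(1.93)^0.206 = 310 K; V₂ = 12.0 L.
For an ideal gas ΔU = nCvΔT with Cv = R/(γ−1) = 32.0 J/(mol·K).
ΔU = 2.63×32.0×(310−271) = 3310 J.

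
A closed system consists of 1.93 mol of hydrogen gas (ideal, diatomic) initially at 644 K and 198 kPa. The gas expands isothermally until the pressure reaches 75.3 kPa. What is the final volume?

V₁ = nRT₁/P₁ = 1.93×8.314×644/198 = 52.2 L.
Isothermal: T stays 644 K; PV = const ⇒ V₂ = 137 L, P₂ = 75.3 kPa.

137 L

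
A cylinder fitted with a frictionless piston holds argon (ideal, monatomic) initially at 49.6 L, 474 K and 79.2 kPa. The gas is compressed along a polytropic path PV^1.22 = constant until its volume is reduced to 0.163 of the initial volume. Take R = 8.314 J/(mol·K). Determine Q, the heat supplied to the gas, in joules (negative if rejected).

n = P₁V₁/(RT₁) = 79.2×49.6/(8.314×474) = 0.997 mol.
Polytropic n=1.22: T₂ = T₁(V₁/V₂)^(n−1) = 474×(6.13)^0.22 = 706 K; P₂ = P₁(V₁/V₂)^n = 724 kPa.
W = (P₁V₁−P₂V₂)/(n−1) = (79.2×49.6−724×8.08)/0.22 = -8760 J.
ΔU = nCvΔT = 0.997×12.5×(706−474) = 2890 J.
Q = ΔU + W = -5870 J.

-5870 J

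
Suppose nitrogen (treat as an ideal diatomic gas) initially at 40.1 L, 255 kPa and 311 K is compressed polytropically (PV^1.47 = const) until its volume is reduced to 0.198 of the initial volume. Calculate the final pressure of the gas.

2760 kPa

Polytropic n=1.47: T₂ = T₁(V₁/V₂)^(n−1) = 311×(5.05)^0.47 = 666 K; P₂ = P₁(V₁/V₂)^n = 2760 kPa.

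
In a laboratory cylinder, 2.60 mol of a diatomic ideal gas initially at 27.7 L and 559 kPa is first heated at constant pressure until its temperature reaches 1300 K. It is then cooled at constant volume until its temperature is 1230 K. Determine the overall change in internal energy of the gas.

27800 J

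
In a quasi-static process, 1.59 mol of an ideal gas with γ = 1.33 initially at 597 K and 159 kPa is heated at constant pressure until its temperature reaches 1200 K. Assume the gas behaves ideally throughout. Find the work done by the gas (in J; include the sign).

V₁ = nRT₁/P₁ = 1.59×8.314×597/159 = 49.6 L.
Isobaric: P stays 159 kPa; V/T = const ⇒ T₂ = 1200 K, V₂ = 99.8 L.
W = PΔV = 159×(99.8−49.6) kPa·L = 7970 J.

7970 J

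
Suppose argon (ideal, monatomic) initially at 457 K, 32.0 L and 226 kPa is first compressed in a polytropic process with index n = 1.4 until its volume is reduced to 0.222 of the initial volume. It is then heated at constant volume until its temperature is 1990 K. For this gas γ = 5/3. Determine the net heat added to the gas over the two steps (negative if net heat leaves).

n = P₁V₁/(RT₁) = 226×32.0/(8.314×457) = 1.90 mol.
Step 1 — Polytropic n=1.4: T₂ = T₁(V₁/V₂)^(n−1) = 457×(4.50)^0.40 = 834 K; P₂ = P₁(V₁/V₂)^n = 1860 kPa.
W = (P₁V₁−P₂V₂)/(n−1) = (226×32.0−1860×7.10)/0.40 = -14900 J.
ΔU = nCvΔT = 1.90×12.5×(834−457) = 8960 J.
Q = ΔU + W = -5970 J.
State after step 1: P = 1860 kPa, V = 7.10 L, T = 834 K.
Step 2 — Isochoric: V stays 7.10 L; P/T = const ⇒ T₂ = 1990 K, P₂ = 4430 kPa.
W = 0 (no volume change).
ΔU = nCvΔT = 1.90×12.5×(1990−834) = 27400 J.
Q = ΔU = 27400 J.
Net over both steps: W = -14900 J, Q = 21500 J, ΔU = 36400 J.

21500 J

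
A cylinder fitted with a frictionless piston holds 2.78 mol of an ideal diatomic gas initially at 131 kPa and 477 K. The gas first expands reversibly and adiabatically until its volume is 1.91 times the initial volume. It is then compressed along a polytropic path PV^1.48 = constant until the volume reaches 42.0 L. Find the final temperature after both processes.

701 K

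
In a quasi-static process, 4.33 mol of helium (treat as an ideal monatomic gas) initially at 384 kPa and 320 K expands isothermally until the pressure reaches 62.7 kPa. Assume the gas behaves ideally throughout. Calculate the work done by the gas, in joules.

V₁ = nRT₁/P₁ = 4.33×8.314×320/384 = 30.0 L.
Isothermal: T stays 320 K; PV = const ⇒ V₂ = 184 L, P₂ = 62.7 kPa.
W = nRT ln(V₂/V₁) = 4.33×8.314×320×ln(6.12) = 20900 J.

20900 J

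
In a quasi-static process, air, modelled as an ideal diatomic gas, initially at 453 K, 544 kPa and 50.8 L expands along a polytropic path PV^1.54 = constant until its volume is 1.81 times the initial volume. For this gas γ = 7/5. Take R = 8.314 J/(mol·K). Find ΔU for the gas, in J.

-18900 J

n = P₁V₁/(RT₁) = 544×50.8/(8.314×453) = 7.34 mol.
Polytropic n=1.54: T₂ = T₁(V₁/V₂)^(n−1) = 453×(0.552)^0.54 = 329 K; P₂ = P₁(V₁/V₂)^n = 218 kPa.
For an ideal gas ΔU = nCvΔT with Cv = (5/2)R = 20.8 J/(mol·K).
ΔU = 7.34×20.8×(329−453) = -18900 J.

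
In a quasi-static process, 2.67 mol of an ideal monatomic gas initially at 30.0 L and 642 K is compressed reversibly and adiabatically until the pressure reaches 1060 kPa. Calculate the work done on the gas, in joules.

8090 J

P₁ = nRT₁/V₁ = 2.67×8.314×642/30.0 = 475 kPa.
Adiabatic: T₂/T₁ = (P₂/P₁)^((γ−1)/γ) ⇒ T₂ = 642×(2.23)^0.400 = 885 K; V₂ = 18.5 L.
ΔU = nCvΔT = 2.67×12.5×(885−642) = 8090 J.
Q = 0 for an adiabatic process, so W = −ΔU = -8090 J.
Work done on the gas = −W_by = 8090 J.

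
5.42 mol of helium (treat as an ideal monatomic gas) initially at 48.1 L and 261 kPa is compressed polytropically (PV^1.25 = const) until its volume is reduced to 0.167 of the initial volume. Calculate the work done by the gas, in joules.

T₁ = P₁V₁/(nR) = 261×48.1/(5.42×8.314) = 279 K.
Polytropic n=1.25: T₂ = T₁(V₁/V₂)^(n−1) = 279×(5.99)^0.25 = 436 K; P₂ = P₁(V₁/V₂)^n = 2440 kPa.
W = (P₁V₁−P₂V₂)/(n−1) = (261×48.1−2440×8.03)/0.25 = -28300 J.

-28300 J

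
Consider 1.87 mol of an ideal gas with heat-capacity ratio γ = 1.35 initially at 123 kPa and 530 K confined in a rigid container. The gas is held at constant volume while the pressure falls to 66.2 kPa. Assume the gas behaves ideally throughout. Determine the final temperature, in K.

285 K

V₁ = nRT₁/P₁ = 1.87×8.314×530/123 = 67.0 L.
Isochoric: V stays 67.0 L; P/T = const ⇒ T₂ = 285 K, P₂ = 66.2 kPa.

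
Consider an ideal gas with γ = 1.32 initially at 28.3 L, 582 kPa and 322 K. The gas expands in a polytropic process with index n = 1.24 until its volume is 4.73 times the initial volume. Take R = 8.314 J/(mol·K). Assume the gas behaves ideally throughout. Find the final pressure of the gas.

84.7 kPa

Polytropic n=1.24: T₂ = T₁(V₁/V₂)^(n−1) = 322×(0.211)^0.24 = 222 K; P₂ = P₁(V₁/V₂)^n = 84.7 kPa.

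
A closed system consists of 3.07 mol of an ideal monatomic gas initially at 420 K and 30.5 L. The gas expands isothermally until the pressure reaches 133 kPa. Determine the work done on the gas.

-10400 J

P₁ = nRT₁/V₁ = 3.07×8.314×420/30.5 = 351 kPa.
Isothermal: T stays 420 K; PV = const ⇒ V₂ = 80.6 L, P₂ = 133 kPa.
W = nRT ln(V₂/V₁) = 3.07×8.314×420×ln(2.64) = 10400 J.
Work done on the gas = −W_by = -10400 J.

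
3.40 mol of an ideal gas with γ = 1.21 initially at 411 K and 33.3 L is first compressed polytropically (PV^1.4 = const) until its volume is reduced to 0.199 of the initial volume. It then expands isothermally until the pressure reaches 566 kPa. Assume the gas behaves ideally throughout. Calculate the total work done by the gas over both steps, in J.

P₁ = nRT₁/V₁ = 3.40×8.314×411/33.3 = 349 kPa.
Step 1 — Polytropic n=1.4: T₂ = T₁(V₁/V₂)^(n−1) = 411×(5.03)^0.40 = 784 K; P₂ = P₁(V₁/V₂)^n = 3340 kPa.
W = (P₁V₁−P₂V₂)/(n−1) = (349×33.3−3340×6.63)/0.40 = -26400 J.
ΔU = nCvΔT = 3.40×39.6×(784−411) = 50200 J.
Q = ΔU + W = 23800 J.
State after step 1: P = 3340 kPa, V = 6.63 L, T = 784 K.
Step 2 — Isothermal: T stays 784 K; PV = const ⇒ V₂ = 39.2 L, P₂ = 566 kPa.
ΔU = 0 (ideal gas, T constant).
W = nRT ln(V₂/V₁) = 3.40×8.314×784×ln(5.91) = 39400 J.
Q = ΔU + W = 39400 J.
Net over both steps: W = 13000 J, Q = 63200 J, ΔU = 50200 J.

13000 J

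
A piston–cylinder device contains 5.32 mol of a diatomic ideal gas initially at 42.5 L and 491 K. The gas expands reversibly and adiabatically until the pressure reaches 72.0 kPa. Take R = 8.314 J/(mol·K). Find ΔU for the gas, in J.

-23300 J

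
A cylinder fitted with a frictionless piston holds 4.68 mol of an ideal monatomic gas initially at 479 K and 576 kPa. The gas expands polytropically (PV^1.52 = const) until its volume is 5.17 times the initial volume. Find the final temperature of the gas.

V₁ = nRT₁/P₁ = 4.68×8.314×479/576 = 32.4 L.
Polytropic n=1.52: T₂ = T₁(V₁/V₂)^(n−1) = 479×(0.193)^0.52 = 204 K; P₂ = P₁(V₁/V₂)^n = 47.4 kPa.

204 K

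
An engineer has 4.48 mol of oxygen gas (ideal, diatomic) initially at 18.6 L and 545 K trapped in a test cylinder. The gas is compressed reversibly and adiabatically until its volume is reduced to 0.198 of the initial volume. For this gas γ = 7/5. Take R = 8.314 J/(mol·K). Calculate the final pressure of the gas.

10500 kPa

P₁ = nRT₁/V₁ = 4.48×8.314×545/18.6 = 1090 kPa.
Adiabatic: TV^(γ−1) = const ⇒ T₂ = 545×(5.05)^0.400 = 1040 K; PV^γ = const ⇒ P₂ = 10500 kPa.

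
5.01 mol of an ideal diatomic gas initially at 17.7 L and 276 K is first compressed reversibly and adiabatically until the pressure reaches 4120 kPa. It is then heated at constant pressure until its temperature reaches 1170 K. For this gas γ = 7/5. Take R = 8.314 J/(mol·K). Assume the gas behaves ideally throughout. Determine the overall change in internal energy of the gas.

P₁ = nRT₁/V₁ = 5.01×8.314×276/17.7 = 650 kPa.
Step 1 — Adiabatic: T₂/T₁ = (P₂/P₁)^((γ−1)/γ) ⇒ T₂ = 276×(6.34)^0.286 = 468 K; V₂ = 4.73 L.
ΔU = nCvΔT = 5.01×20.8×(468−276) = 20000 J.
Q = 0 for an adiabatic process, so W = −ΔU = -20000 J.
State after step 1: P = 4120 kPa, V = 4.73 L, T = 468 K.
Step 2 — Isobaric: P stays 4120 kPa; V/T = const ⇒ T₂ = 1170 K, V₂ = 11.8 L.
W = PΔV = 4120×(11.8−4.73) kPa·L = 29200 J.
ΔU = nCvΔT = 5.01×20.8×(1170−468) = 73100 J.
Q = ΔU + W = nCpΔT = 102000 J.
Net over both steps: W = 9260 J, Q = 102000 J, ΔU = 93100 J.

93100 J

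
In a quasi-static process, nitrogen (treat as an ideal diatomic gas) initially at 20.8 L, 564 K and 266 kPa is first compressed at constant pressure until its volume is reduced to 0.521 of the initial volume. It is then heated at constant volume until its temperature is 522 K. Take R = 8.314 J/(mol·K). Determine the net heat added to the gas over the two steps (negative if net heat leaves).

n = P₁V₁/(RT₁) = 266×20.8/(8.314×564) = 1.18 mol.
Step 1 — Isobaric: P stays 266 kPa; V/T = const ⇒ T₂ = 294 K, V₂ = 10.8 L.
W = PΔV = 266×(10.8−20.8) kPa·L = -2650 J.
ΔU = nCvΔT = 1.18×20.8×(294−564) = -6630 J.
Q = ΔU + W = nCpΔT = -9280 J.
State after step 1: P = 266 kPa, V = 10.8 L, T = 294 K.
Step 2 — Isochoric: V stays 10.8 L; P/T = const ⇒ T₂ = 522 K, P₂ = 473 kPa.
W = 0 (no volume change).
ΔU = nCvΔT = 1.18×20.8×(522−294) = 5600 J.
Q = ΔU = 5600 J.
Net over both steps: W = -2650 J, Q = -3680 J, ΔU = -1030 J.

-3680 J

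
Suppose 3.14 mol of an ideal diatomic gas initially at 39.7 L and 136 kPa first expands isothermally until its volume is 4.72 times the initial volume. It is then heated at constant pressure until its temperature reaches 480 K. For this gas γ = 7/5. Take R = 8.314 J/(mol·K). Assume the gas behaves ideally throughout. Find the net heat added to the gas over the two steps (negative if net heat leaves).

33300 J

T₁ = P₁V₁/(nR) = 136×39.7/(3.14×8.314) = 207 K.
Step 1 — Isothermal: T stays 207 K; PV = const ⇒ V₂ = 187 L, P₂ = 28.8 kPa.
ΔU = 0 (ideal gas, T constant).
W = nRT ln(V₂/V₁) = 3.14×8.314×207×ln(4.72) = 8380 J.
Q = ΔU + W = 8380 J.
State after step 1: P = 28.8 kPa, V = 187 L, T = 207 K.
Step 2 — Isobaric: P stays 28.8 kPa; V/T = const ⇒ T₂ = 480 K, V₂ = 435 L.
W = PΔV = 28.8×(435−187) kPa·L = 7130 J.
ΔU = nCvΔT = 3.14×20.8×(480−207) = 17800 J.
Q = ΔU + W = nCpΔT = 25000 J.
Net over both steps: W = 15500 J, Q = 33300 J, ΔU = 17800 J.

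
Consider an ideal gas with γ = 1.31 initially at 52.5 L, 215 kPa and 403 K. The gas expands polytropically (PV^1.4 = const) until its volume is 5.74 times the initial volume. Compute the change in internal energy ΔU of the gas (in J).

-18300 J

n = P₁V₁/(RT₁) = 215×52.5/(8.314×403) = 3.37 mol.
Polytropic n=1.4: T₂ = T₁(V₁/V₂)^(n−1) = 403×(0.174)^0.40 = 200 K; P₂ = P₁(V₁/V₂)^n = 18.6 kPa.
For an ideal gas ΔU = nCvΔT with Cv = R/(γ−1) = 26.8 J/(mol·K).
ΔU = 3.37×26.8×(200−403) = -18300 J.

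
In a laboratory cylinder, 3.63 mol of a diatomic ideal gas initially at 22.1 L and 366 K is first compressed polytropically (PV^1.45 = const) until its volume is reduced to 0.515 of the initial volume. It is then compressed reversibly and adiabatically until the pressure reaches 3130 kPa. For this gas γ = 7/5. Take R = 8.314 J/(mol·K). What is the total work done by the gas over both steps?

-19100 J

P₁ = nRT₁/V₁ = 3.63×8.314×366/22.1 = 500 kPa.
Step 1 — Polytropic n=1.45: T₂ = T₁(V₁/V₂)^(n−1) = 366×(1.94)^0.45 = 493 K; P₂ = P₁(V₁/V₂)^n = 1310 kPa.
W = (P₁V₁−P₂V₂)/(n−1) = (500×22.1−1310×11.4)/0.45 = -8540 J.
ΔU = nCvΔT = 3.63×20.8×(493−366) = 9610 J.
Q = ΔU + W = 1070 J.
State after step 1: P = 1310 kPa, V = 11.4 L, T = 493 K.
Step 2 — Adiabatic: T₂/T₁ = (P₂/P₁)^((γ−1)/γ) ⇒ T₂ = 493×(2.39)^0.286 = 633 K; V₂ = 6.10 L.
ΔU = nCvΔT = 3.63×20.8×(633−493) = 10500 J.
Q = 0 for an adiabatic process, so W = −ΔU = -10500 J.
Net over both steps: W = -19100 J, Q = 1070 J, ΔU = 20100 J.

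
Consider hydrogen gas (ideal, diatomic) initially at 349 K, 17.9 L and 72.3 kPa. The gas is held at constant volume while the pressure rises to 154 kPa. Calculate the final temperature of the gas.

743 K

Isochoric: V stays 17.9 L; P/T = const ⇒ T₂ = 743 K, P₂ = 154 kPa.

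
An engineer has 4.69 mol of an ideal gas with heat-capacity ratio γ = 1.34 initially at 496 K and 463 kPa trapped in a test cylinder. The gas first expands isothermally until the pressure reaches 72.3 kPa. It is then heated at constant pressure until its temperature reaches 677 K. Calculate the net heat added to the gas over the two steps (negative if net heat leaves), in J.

63700 J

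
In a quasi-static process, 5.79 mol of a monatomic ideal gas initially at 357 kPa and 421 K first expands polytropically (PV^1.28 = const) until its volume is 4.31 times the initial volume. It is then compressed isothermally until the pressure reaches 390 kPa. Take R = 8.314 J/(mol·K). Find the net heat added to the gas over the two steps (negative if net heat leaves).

-12300 J

V₁ = nRT₁/P₁ = 5.79×8.314×421/357 = 56.8 L.
Step 1 — Polytropic n=1.28: T₂ = T₁(V₁/V₂)^(n−1) = 421×(0.232)^0.28 = 280 K; P₂ = P₁(V₁/V₂)^n = 55.0 kPa.
W = (P₁V₁−P₂V₂)/(n−1) = (357×56.8−55.0×245)/0.28 = 24300 J.
ΔU = nCvΔT = 5.79×12.5×(280−421) = -10200 J.
Q = ΔU + W = 14100 J.
State after step 1: P = 55.0 kPa, V = 245 L, T = 280 K.
Step 2 — Isothermal: T stays 280 K; PV = const ⇒ V₂ = 34.5 L, P₂ = 390 kPa.
ΔU = 0 (ideal gas, T constant).
W = nRT ln(V₂/V₁) = 5.79×8.314×280×ln(0.141) = -26400 J.
Q = ΔU + W = -26400 J.
Net over both steps: W = -2060 J, Q = -12300 J, ΔU = -10200 J.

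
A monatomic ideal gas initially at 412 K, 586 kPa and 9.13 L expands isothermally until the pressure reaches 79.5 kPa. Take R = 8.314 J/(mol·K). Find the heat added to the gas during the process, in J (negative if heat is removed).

10700 J

n = P₁V₁/(RT₁) = 586×9.13/(8.314×412) = 1.56 mol.
Isothermal: T stays 412 K; PV = const ⇒ V₂ = 67.3 L, P₂ = 79.5 kPa.
ΔU = 0 (ideal gas, T constant).
W = nRT ln(V₂/V₁) = 1.56×8.314×412×ln(7.37) = 10700 J.
Q = ΔU + W = 10700 J.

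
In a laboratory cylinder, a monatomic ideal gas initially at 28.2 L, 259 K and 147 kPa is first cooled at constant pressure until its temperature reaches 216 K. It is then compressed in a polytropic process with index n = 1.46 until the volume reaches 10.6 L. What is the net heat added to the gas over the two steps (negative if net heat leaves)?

-2750 J

n = P₁V₁/(RT₁) = 147×28.2/(8.314×259) = 1.93 mol.
Step 1 — Isobaric: P stays 147 kPa; V/T = const ⇒ T₂ = 216 K, V₂ = 23.5 L.
W = PΔV = 147×(23.5−28.2) kPa·L = -688 J.
ΔU = nCvΔT = 1.93×12.5×(216−259) = -1030 J.
Q = ΔU + W = nCpΔT = -1720 J.
State after step 1: P = 147 kPa, V = 23.5 L, T = 216 K.
Step 2 — Polytropic n=1.46: T₂ = T₁(V₁/V₂)^(n−1) = 216×(2.22)^0.46 = 312 K; P₂ = P₁(V₁/V₂)^n = 471 kPa.
W = (P₁V₁−P₂V₂)/(n−1) = (147×23.5−471×10.6)/0.46 = -3330 J.
ΔU = nCvΔT = 1.93×12.5×(312−216) = 2300 J.
Q = ΔU + W = -1030 J.
Net over both steps: W = -4020 J, Q = -2750 J, ΔU = 1260 J.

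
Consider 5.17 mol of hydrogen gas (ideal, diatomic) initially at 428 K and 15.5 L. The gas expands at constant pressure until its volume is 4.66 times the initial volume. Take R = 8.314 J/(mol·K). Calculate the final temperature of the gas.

P₁ = nRT₁/V₁ = 5.17×8.314×428/15.5 = 1190 kPa.
Isobaric: P stays 1190 kPa; V/T = const ⇒ T₂ = 1990 K, V₂ = 72.2 L.

1990 K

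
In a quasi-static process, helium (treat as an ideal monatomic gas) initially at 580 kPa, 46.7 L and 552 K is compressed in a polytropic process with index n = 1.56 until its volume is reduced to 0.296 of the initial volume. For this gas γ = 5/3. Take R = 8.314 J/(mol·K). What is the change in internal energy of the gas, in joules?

39700 J

n = P₁V₁/(RT₁) = 580×46.7/(8.314×552) = 5.90 mol.
Polytropic n=1.56: T₂ = T₁(V₁/V₂)^(n−1) = 552×(3.38)^0.56 = 1090 K; P₂ = P₁(V₁/V₂)^n = 3870 kPa.
For an ideal gas ΔU = nCvΔT with Cv = (3/2)R = 12.5 J/(mol·K).
ΔU = 5.90×12.5×(1090−552) = 39700 J.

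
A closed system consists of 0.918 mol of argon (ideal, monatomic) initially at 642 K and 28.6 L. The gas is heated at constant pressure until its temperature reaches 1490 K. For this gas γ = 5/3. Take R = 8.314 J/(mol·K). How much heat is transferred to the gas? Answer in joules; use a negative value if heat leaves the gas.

16200 J

P₁ = nRT₁/V₁ = 0.918×8.314×642/28.6 = 171 kPa.
Isobaric: P stays 171 kPa; V/T = const ⇒ T₂ = 1490 K, V₂ = 66.4 L.
W = PΔV = 171×(66.4−28.6) kPa·L = 6470 J.
ΔU = nCvΔT = 0.918×12.5×(1490−642) = 9710 J.
Q = ΔU + W = nCpΔT = 16200 J.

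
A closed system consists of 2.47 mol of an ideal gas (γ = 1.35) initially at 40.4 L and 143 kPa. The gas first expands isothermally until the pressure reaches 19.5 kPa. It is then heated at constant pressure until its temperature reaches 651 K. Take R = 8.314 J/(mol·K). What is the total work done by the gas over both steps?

T₁ = P₁V₁/(nR) = 143×40.4/(2.47×8.314) = 281 K.
Step 1 — Isothermal: T stays 281 K; PV = const ⇒ V₂ = 296 L, P₂ = 19.5 kPa.
ΔU = 0 (ideal gas, T constant).
W = nRT ln(V₂/V₁) = 2.47×8.314×281×ln(7.33) = 11500 J.
Q = ΔU + W = 11500 J.
State after step 1: P = 19.5 kPa, V = 296 L, T = 281 K.
Step 2 — Isobaric: P stays 19.5 kPa; V/T = const ⇒ T₂ = 651 K, V₂ = 686 L.
W = PΔV = 19.5×(686−296) kPa·L = 7590 J.
ΔU = nCvΔT = 2.47×23.8×(651−281) = 21700 J.
Q = ΔU + W = nCpΔT = 29300 J.
Net over both steps: W = 19100 J, Q = 40800 J, ΔU = 21700 J.

19100 J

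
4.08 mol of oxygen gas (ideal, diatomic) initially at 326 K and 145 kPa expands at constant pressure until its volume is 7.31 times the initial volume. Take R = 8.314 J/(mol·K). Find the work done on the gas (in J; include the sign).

V₁ = nRT₁/P₁ = 4.08×8.314×326/145 = 76.3 L.
Isobaric: P stays 145 kPa; V/T = const ⇒ T₂ = 2380 K, V₂ = 557 L.
W = PΔV = 145×(557−76.3) kPa·L = 69800 J.
Work done on the gas = −W_by = -69800 J.

-69800 J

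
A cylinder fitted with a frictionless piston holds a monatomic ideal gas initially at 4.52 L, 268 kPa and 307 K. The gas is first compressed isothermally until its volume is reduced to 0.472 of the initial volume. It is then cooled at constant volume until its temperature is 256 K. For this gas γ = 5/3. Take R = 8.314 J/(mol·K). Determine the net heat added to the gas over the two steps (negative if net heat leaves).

n = P₁V₁/(RT₁) = 268×4.52/(8.314×307) = 0.475 mol.
Step 1 — Isothermal: T stays 307 K; PV = const ⇒ V₂ = 2.13 L, P₂ = 568 kPa.
ΔU = 0 (ideal gas, T constant).
W = nRT ln(V₂/V₁) = 0.475×8.314×307×ln(0.472) = -909 J.
Q = ΔU + W = -909 J.
State after step 1: P = 568 kPa, V = 2.13 L, T = 307 K.
Step 2 — Isochoric: V stays 2.13 L; P/T = const ⇒ T₂ = 256 K, P₂ = 473 kPa.
W = 0 (no volume change).
ΔU = nCvΔT = 0.475×12.5×(256−307) = -302 J.
Q = ΔU = -302 J.
Net over both steps: W = -909 J, Q = -1210 J, ΔU = -302 J.

-1210 J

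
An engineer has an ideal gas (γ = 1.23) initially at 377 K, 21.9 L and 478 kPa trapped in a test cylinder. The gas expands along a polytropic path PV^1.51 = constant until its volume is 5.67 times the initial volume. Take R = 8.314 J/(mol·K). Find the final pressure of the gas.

34.8 kPa

Polytropic n=1.51: T₂ = T₁(V₁/V₂)^(n−1) = 377×(0.176)^0.51 = 156 K; P₂ = P₁(V₁/V₂)^n = 34.8 kPa.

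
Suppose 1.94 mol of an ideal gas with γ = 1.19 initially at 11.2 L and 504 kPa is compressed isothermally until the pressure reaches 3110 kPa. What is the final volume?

1.82 L

T₁ = P₁V₁/(nR) = 504×11.2/(1.94×8.314) = 350 K.
Isothermal: T stays 350 K; PV = const ⇒ V₂ = 1.82 L, P₂ = 3110 kPa.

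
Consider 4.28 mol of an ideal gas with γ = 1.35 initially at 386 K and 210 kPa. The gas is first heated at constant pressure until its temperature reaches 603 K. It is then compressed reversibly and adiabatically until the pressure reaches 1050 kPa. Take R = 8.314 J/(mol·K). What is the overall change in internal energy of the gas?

V₁ = nRT₁/P₁ = 4.28×8.314×386/210 = 65.4 L.
Step 1 — Isobaric: P stays 210 kPa; V/T = const ⇒ T₂ = 603 K, V₂ = 102 L.
W = PΔV = 210×(102−65.4) kPa·L = 7720 J.
ΔU = nCvΔT = 4.28×23.8×(603−386) = 22100 J.
Q = ΔU + W = nCpΔT = 29800 J.
State after step 1: P = 210 kPa, V = 102 L, T = 603 K.
Step 2 — Adiabatic: T₂/T₁ = (P₂/P₁)^((γ−1)/γ) ⇒ T₂ = 603×(5.00)^0.259 = 915 K; V₂ = 31.0 L.
ΔU = nCvΔT = 4.28×23.8×(915−603) = 31700 J.
Q = 0 for an adiabatic process, so W = −ΔU = -31700 J.
Net over both steps: W = -24000 J, Q = 29800 J, ΔU = 53800 J.

53800 J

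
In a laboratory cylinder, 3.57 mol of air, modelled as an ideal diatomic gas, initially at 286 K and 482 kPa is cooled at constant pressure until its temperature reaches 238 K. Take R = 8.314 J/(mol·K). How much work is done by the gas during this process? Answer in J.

-1420 J

V₁ = nRT₁/P₁ = 3.57×8.314×286/482 = 17.6 L.
Isobaric: P stays 482 kPa; V/T = const ⇒ T₂ = 238 K, V₂ = 14.7 L.
W = PΔV = 482×(14.7−17.6) kPa·L = -1420 J.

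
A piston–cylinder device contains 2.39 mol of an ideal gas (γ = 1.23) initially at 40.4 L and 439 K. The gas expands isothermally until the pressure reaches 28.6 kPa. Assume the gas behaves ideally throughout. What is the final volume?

305 L

P₁ = nRT₁/V₁ = 2.39×8.314×439/40.4 = 216 kPa.
Isothermal: T stays 439 K; PV = const ⇒ V₂ = 305 L, P₂ = 28.6 kPa.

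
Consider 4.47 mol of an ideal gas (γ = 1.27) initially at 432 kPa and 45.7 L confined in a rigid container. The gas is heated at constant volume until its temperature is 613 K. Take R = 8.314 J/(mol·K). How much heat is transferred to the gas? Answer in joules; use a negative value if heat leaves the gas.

T₁ = P₁V₁/(nR) = 432×45.7/(4.47×8.314) = 531 K.
Isochoric: V stays 45.7 L; P/T = const ⇒ T₂ = 613 K, P₂ = 498 kPa.
W = 0 (no volume change).
ΔU = nCvΔT = 4.47×30.8×(613−531) = 11300 J.
Q = ΔU = 11300 J.

11300 J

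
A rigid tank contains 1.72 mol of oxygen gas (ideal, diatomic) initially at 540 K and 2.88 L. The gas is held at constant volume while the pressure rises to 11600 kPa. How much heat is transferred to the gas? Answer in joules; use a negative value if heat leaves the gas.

P₁ = nRT₁/V₁ = 1.72×8.314×540/2.88 = 2680 kPa.
Isochoric: V stays 2.88 L; P/T = const ⇒ T₂ = 2340 K, P₂ = 11600 kPa.
W = 0 (no volume change).
ΔU = nCvΔT = 1.72×20.8×(2340−540) = 64200 J.
Q = ΔU = 64200 J.

64200 J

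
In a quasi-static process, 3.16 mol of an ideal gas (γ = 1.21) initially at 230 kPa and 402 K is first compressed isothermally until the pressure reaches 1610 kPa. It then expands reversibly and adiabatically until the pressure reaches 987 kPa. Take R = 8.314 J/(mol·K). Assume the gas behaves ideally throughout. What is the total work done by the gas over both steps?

V₁ = nRT₁/P₁ = 3.16×8.314×402/230 = 45.9 L.
Step 1 — Isothermal: T stays 402 K; PV = const ⇒ V₂ = 6.56 L, P₂ = 1610 kPa.
ΔU = 0 (ideal gas, T constant).
W = nRT ln(V₂/V₁) = 3.16×8.314×402×ln(0.143) = -20600 J.
Q = ΔU + W = -20600 J.
State after step 1: P = 1610 kPa, V = 6.56 L, T = 402 K.
Step 2 — Adiabatic: T₂/T₁ = (P₂/P₁)^((γ−1)/γ) ⇒ T₂ = 402×(0.613)^0.174 = 369 K; V₂ = 9.83 L.
ΔU = nCvΔT = 3.16×39.6×(369−402) = -4090 J.
Q = 0 for an adiabatic process, so W = −ΔU = 4090 J.
Net over both steps: W = -16500 J, Q = -20600 J, ΔU = -4090 J.

-16500 J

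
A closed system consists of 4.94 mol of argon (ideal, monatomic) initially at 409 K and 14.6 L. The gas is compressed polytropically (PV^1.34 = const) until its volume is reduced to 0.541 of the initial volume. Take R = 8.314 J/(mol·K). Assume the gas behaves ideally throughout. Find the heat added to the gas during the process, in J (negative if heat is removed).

-5620 J

P₁ = nRT₁/V₁ = 4.94×8.314×409/14.6 = 1150 kPa.
Polytropic n=1.34: T₂ = T₁(V₁/V₂)^(n−1) = 409×(1.85)^0.34 = 504 K; P₂ = P₁(V₁/V₂)^n = 2620 kPa.
W = (P₁V₁−P₂V₂)/(n−1) = (1150×14.6−2620×7.90)/0.34 = -11500 J.
ΔU = nCvΔT = 4.94×12.5×(504−409) = 5850 J.
Q = ΔU + W = -5620 J.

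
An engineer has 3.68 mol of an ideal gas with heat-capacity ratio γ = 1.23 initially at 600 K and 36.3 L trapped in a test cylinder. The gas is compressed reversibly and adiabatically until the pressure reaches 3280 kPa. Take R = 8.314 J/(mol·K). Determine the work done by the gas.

P₁ = nRT₁/V₁ = 3.68×8.314×600/36.3 = 506 kPa.
Adiabatic: T₂/T₁ = (P₂/P₁)^((γ−1)/γ) ⇒ T₂ = 600×(6.49)^0.187 = 851 K; V₂ = 7.94 L.
ΔU = nCvΔT = 3.68×36.1×(851−600) = 33400 J.
Q = 0 for an adiabatic process, so W = −ΔU = -33400 J.

-33400 J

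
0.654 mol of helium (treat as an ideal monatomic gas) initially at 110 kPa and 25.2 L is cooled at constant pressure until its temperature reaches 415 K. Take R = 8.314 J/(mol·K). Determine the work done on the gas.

T₁ = P₁V₁/(nR) = 110×25.2/(0.654×8.314) = 510 K.
Isobaric: P stays 110 kPa; V/T = const ⇒ T₂ = 415 K, V₂ = 20.5 L.
W = PΔV = 110×(20.5−25.2) kPa·L = -515 J.
Work done on the gas = −W_by = 515 J.

515 J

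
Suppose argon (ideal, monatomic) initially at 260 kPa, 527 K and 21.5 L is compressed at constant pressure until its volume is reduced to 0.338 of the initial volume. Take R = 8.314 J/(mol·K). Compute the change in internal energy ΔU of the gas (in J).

-5550 J

n = P₁V₁/(RT₁) = 260×21.5/(8.314×527) = 1.28 mol.
Isobaric: P stays 260 kPa; V/T = const ⇒ T₂ = 178 K, V₂ = 7.27 L.
For an ideal gas ΔU = nCvΔT with Cv = (3/2)R = 12.5 J/(mol·K).
ΔU = 1.28×12.5×(178−527) = -5550 J.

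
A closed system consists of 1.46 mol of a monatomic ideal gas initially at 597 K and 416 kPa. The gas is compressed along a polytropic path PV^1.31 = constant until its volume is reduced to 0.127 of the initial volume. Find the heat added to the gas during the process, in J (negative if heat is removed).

-11200 J

V₁ = nRT₁/P₁ = 1.46×8.314×597/416 = 17.4 L.
Polytropic n=1.31: T₂ = T₁(V₁/V₂)^(n−1) = 597×(7.87)^0.31 = 1130 K; P₂ = P₁(V₁/V₂)^n = 6210 kPa.
W = (P₁V₁−P₂V₂)/(n−1) = (416×17.4−6210×2.21)/0.31 = -20900 J.
ΔU = nCvΔT = 1.46×12.5×(1130−597) = 9740 J.
Q = ΔU + W = -11200 J.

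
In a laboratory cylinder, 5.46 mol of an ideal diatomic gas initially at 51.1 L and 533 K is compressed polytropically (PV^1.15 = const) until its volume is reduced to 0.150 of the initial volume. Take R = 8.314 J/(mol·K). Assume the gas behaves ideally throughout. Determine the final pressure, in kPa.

P₁ = nRT₁/V₁ = 5.46×8.314×533/51.1 = 473 kPa.
Polytropic n=1.15: T₂ = T₁(V₁/V₂)^(n−1) = 533×(6.67)^0.15 = 708 K; P₂ = P₁(V₁/V₂)^n = 4200 kPa.

4200 kPa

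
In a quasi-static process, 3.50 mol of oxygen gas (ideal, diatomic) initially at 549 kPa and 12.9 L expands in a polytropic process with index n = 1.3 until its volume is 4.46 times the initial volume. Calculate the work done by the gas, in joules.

T₁ = P₁V₁/(nR) = 549×12.9/(3.50×8.314) = 243 K.
Polytropic n=1.3: T₂ = T₁(V₁/V₂)^(n−1) = 243×(0.224)^0.30 = 155 K; P₂ = P₁(V₁/V₂)^n = 78.6 kPa.
W = (P₁V₁−P₂V₂)/(n−1) = (549×12.9−78.6×57.5)/0.30 = 8530 J.

8530 J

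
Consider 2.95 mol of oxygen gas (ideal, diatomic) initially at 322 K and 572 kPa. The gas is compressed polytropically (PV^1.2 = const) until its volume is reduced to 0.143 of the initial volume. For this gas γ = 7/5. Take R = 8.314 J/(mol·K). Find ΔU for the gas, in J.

V₁ = nRT₁/P₁ = 2.95×8.314×322/572 = 13.8 L.
Polytropic n=1.2: T₂ = T₁(V₁/V₂)^(n−1) = 322×(6.99)^0.20 = 475 K; P₂ = P₁(V₁/V₂)^n = 5900 kPa.
For an ideal gas ΔU = nCvΔT with Cv = (5/2)R = 20.8 J/(mol·K).
ΔU = 2.95×20.8×(475−322) = 9390 J.

9390 J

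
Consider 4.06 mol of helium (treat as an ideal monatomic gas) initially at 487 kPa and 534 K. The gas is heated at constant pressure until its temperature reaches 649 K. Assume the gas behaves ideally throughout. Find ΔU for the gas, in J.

V₁ = nRT₁/P₁ = 4.06×8.314×534/487 = 37.0 L.
Isobaric: P stays 487 kPa; V/T = const ⇒ T₂ = 649 K, V₂ = 45.0 L.
For an ideal gas ΔU = nCvΔT with Cv = (3/2)R = 12.5 J/(mol·K).
ΔU = 4.06×12.5×(649−534) = 5820 J.

5820 J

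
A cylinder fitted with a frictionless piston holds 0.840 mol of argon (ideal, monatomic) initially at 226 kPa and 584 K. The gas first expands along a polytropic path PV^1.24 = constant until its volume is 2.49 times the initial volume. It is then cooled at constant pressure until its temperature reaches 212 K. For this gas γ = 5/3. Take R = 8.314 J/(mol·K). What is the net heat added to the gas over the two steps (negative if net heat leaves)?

V₁ = nRT₁/P₁ = 0.840×8.314×584/226 = 18.0 L.
Step 1 — Polytropic n=1.24: T₂ = T₁(V₁/V₂)^(n−1) = 584×(0.402)^0.24 = 469 K; P₂ = P₁(V₁/V₂)^n = 72.9 kPa.
W = (P₁V₁−P₂V₂)/(n−1) = (226×18.0−72.9×44.9)/0.24 = 3340 J.
ΔU = nCvΔT = 0.840×12.5×(469−584) = -1200 J.
Q = ΔU + W = 2140 J.
State after step 1: P = 72.9 kPa, V = 44.9 L, T = 469 K.
Step 2 — Isobaric: P stays 72.9 kPa; V/T = const ⇒ T₂ = 212 K, V₂ = 20.3 L.
W = PΔV = 72.9×(20.3−44.9) kPa·L = -1800 J.
ΔU = nCvΔT = 0.840×12.5×(212−469) = -2690 J.
Q = ΔU + W = nCpΔT = -4490 J.
Net over both steps: W = 1550 J, Q = -2350 J, ΔU = -3900 J.

-2350 J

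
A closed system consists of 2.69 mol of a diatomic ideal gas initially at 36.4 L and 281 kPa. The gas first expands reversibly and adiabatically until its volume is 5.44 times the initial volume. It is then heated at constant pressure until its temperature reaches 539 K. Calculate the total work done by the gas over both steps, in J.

T₁ = P₁V₁/(nR) = 281×36.4/(2.69×8.314) = 457 K.
Step 1 — Adiabatic: TV^(γ−1) = const ⇒ T₂ = 457×(0.184)^0.400 = 232 K; PV^γ = const ⇒ P₂ = 26.2 kPa.
ΔU = nCvΔT = 2.69×20.8×(232−457) = -12600 J.
Q = 0 for an adiabatic process, so W = −ΔU = 12600 J.
State after step 1: P = 26.2 kPa, V = 198 L, T = 232 K.
Step 2 — Isobaric: P stays 26.2 kPa; V/T = const ⇒ T₂ = 539 K, V₂ = 459 L.
W = PΔV = 26.2×(459−198) kPa·L = 6860 J.
ΔU = nCvΔT = 2.69×20.8×(539−232) = 17100 J.
Q = ΔU + W = nCpΔT = 24000 J.
Net over both steps: W = 19400 J, Q = 24000 J, ΔU = 4570 J.

19400 J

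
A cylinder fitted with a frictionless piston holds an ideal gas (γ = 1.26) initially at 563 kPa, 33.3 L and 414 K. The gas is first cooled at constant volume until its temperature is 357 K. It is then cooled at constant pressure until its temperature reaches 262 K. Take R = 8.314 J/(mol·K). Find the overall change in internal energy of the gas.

-26500 J

n = P₁V₁/(RT₁) = 563×33.3/(8.314×414) = 5.45 mol.
Step 1 — Isochoric: V stays 33.3 L; P/T = const ⇒ T₂ = 357 K, P₂ = 485 kPa.
W = 0 (no volume change).
ΔU = nCvΔT = 5.45×32.0×(357−414) = -9930 J.
Q = ΔU = -9930 J.
State after step 1: P = 485 kPa, V = 33.3 L, T = 357 K.
Step 2 — Isobaric: P stays 485 kPa; V/T = const ⇒ T₂ = 262 K, V₂ = 24.4 L.
W = PΔV = 485×(24.4−33.3) kPa·L = -4300 J.
ΔU = nCvΔT = 5.45×32.0×(262−357) = -16500 J.
Q = ΔU + W = nCpΔT = -20800 J.
Net over both steps: W = -4300 J, Q = -30800 J, ΔU = -26500 J.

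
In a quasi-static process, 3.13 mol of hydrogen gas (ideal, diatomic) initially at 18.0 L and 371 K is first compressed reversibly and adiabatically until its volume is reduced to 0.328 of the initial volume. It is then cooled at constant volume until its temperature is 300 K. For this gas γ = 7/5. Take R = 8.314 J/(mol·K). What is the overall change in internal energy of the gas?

P₁ = nRT₁/V₁ = 3.13×8.314×371/18.0 = 536 kPa.
Step 1 — Adiabatic: TV^(γ−1) = const ⇒ T₂ = 371×(3.05)^0.400 = 579 K; PV^γ = const ⇒ P₂ = 2550 kPa.
ΔU = nCvΔT = 3.13×20.8×(579−371) = 13600 J.
Q = 0 for an adiabatic process, so W = −ΔU = -13600 J.
State after step 1: P = 2550 kPa, V = 5.90 L, T = 579 K.
Step 2 — Isochoric: V stays 5.90 L; P/T = const ⇒ T₂ = 300 K, P₂ = 1320 kPa.
W = 0 (no volume change).
ΔU = nCvΔT = 3.13×20.8×(300−579) = -18200 J.
Q = ΔU = -18200 J.
Net over both steps: W = -13600 J, Q = -18200 J, ΔU = -4620 J.

-4620 J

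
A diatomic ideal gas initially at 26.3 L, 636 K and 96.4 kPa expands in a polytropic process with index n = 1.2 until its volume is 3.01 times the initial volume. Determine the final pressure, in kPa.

25.7 kPa

Polytropic n=1.2: T₂ = T₁(V₁/V₂)^(n−1) = 636×(0.332)^0.20 = 510 K; P₂ = P₁(V₁/V₂)^n = 25.7 kPa.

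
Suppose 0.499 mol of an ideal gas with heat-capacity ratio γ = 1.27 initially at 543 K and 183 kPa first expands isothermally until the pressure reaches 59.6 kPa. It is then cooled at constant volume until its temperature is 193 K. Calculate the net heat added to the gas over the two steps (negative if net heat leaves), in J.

-2850 J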